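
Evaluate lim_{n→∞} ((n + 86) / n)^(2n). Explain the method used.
lim = e^172

Rewrite as (1 + 86/n)^(2n). By the standard limit (1 + x/n)^n → e^x, we have (1 + 86/n)^n → e^86, and raising to the 2nd power gives e^172.
More precisely, ln[(1 + 86/n)^(2n)] = 2n · ln(1 + 86/n) = 2n · (86/n + O(1/n^2)) = 172 + O(1/n) → 172.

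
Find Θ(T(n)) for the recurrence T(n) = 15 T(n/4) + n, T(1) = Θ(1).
T(n) = Θ(n^(log_4 15))

Master theorem: compare f(n) = n to n^(log_4 15) where log_4 15 ≈ 1.953. Since 1 < log_4 15, we have f(n) = O(n^(log_4 15 − ε)) for some ε > 0 — Case 1. Hence T(n) = Θ(n^(log_4 15)).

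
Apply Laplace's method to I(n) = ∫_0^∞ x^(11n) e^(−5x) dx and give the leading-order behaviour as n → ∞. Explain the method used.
I(n) ~ (sqrt(2π·11n) / 5) · (11n/(5e))^(11n)

Write the integrand as exp(11n ln x − 5x) and set f(x) = 11n ln x − 5x. Then f'(x) = 11n/x − 5 = 0 at x* = 11n/5, and f''(x*) = −11n/x*^2 = −5^2/(11n). Laplace's method (interior maximum) gives
  I(n) ~ e^(f(x*)) · sqrt(2π / |f''(x*)|)
        = exp(11n ln(11n/5) − 11n) · sqrt(2π · 11n / 5^2)
        = (11n/5)^(11n) e^(−11n) · sqrt(2π·11n) / 5
        = (sqrt(2π·11n) / 5) · (11n/(5e))^(11n).
This matches Γ(11n+1)/5^(11n+1) with Stirling applied to Γ.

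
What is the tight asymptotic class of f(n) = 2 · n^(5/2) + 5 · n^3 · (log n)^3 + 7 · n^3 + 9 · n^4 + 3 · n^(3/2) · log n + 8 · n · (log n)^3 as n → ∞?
f(n) ∈ Θ(n^4)

Compare the terms by growth order. For large n, n^a · (log n)^b dominates n^a' · (log n)^b' iff a > a', or (a = a' and b > b'). Ranking the 6 terms shows the dominant one is 9 · n^4. Hence f(n) ∈ Θ(n^4).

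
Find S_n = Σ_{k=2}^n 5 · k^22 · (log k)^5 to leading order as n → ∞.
S_n ~ 5 · n^23 · (log n)^5 / 23

By integral comparison, S_n = ∫_1^n 5 · x^22 · (log x)^5 dx + O(n^22 · (log n)^5). For the integral, the leading term of ∫_1^n x^22 (log x)^5 dx is n^23/23 · (log n)^5 (by repeated integration by parts; each step lowers the log-exponent and produces a relatively O(1/log n) correction). Hence S_n ~ 5 · n^23 · (log n)^5 / 23.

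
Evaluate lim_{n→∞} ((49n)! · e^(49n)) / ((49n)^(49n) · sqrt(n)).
lim = sqrt(2π·49)

Stirling: (49n)! ~ sqrt(2π·49n) · (49n/e)^(49n). Hence
  (49n)! · e^(49n) / (49n)^(49n) ~ sqrt(2π·49n).
Dividing by sqrt(n): sqrt(2π·49n) / sqrt(n) = sqrt(2π·49) · n^((1−1)/2), so the limit is sqrt(2π·49).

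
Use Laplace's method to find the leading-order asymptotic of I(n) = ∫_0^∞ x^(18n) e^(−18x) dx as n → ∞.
I(n) ~ (sqrt(2π·18n) / 18) · (18n/(18e))^(18n)

Write the integrand as exp(18n ln x − 18x) and set f(x) = 18n ln x − 18x. Then f'(x) = 18n/x − 18 = 0 at x* = 18n/18, and f''(x*) = −18n/x*^2 = −18^2/(18n). Laplace's method (interior maximum) gives
  I(n) ~ e^(f(x*)) · sqrt(2π / |f''(x*)|)
        = exp(18n ln(18n/18) − 18n) · sqrt(2π · 18n / 18^2)
        = (18n/18)^(18n) e^(−18n) · sqrt(2π·18n) / 18
        = (sqrt(2π·18n) / 18) · (18n/(18e))^(18n).
This matches Γ(18n+1)/18^(18n+1) with Stirling applied to Γ.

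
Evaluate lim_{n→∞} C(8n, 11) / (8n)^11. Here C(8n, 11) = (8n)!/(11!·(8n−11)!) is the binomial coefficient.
lim = 1/11! = 1/39916800

With N = 8n → ∞: C(N, 11) / N^11 = [N(N−1)…(N−10)] / (11! · N^11) = (1/11!) · 1 · (1 − 1/(8n)) · … · (1 − 10/(8n)). Each factor → 1 as N → ∞, so the limit is 1/11! = 1/39916800.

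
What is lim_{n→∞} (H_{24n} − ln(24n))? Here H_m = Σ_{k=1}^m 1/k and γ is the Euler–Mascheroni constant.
lim = γ

By Euler-Maclaurin, H_m = ln m + γ + O(1/m). So
  H_{24n} − ln(24n) = ln(24n) + γ − ln(24n) + O(1/n)
                       = ln(24/24) + γ + O(1/n).
Hence the limit is γ (since ln 1 = 0).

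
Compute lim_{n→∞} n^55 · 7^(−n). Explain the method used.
lim = 0

Exponentials with base > 1 dominate every fixed polynomial: for any fixed c, n^c / 7^n → 0 as n → ∞ (e.g. by the ratio test, or by writing 7^n = e^(n ln 7) and noting e^(n ln 7) / n^c → ∞). Hence n^55 · 7^(−n) = n^55 / 7^n → 0.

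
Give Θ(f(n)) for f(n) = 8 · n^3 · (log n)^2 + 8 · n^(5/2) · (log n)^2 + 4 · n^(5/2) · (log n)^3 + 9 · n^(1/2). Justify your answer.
f(n) ∈ Θ(n^3 · (log n)^2)

Compare the terms by growth order. For large n, n^a · (log n)^b dominates n^a' · (log n)^b' iff a > a', or (a = a' and b > b'). Ranking the 4 terms shows the dominant one is 8 · n^3 · (log n)^2. Hence f(n) ∈ Θ(n^3 · (log n)^2).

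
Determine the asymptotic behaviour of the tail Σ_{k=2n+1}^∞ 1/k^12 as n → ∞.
Σ_{k>2n} 1/k^12 ~ 1/(11 · (2n)^11)

Compare to the integral: ∫_{2n}^∞ x^(−12) dx = [−x^(−11)/11]_{2n}^∞ = 1/((12−1)·(2n)^11). Euler-Maclaurin then gives
  Σ_{k>2n} 1/k^12 = ∫_{2n}^∞ dx/x^12 − 1/(2·(2n)^12) + O(1/(2n)^13).
(Equivalently this is ζ(12) − Σ_{k≤2n} 1/k^12.)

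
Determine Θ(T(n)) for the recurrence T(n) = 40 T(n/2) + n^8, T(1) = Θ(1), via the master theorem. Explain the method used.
T(n) = Θ(n^8)

log_2 40 ≈ 5.322. f(n) = n^8 dominates n^(log_2 40) since 8 > 5.322, and the regularity condition a·f(n/b) = 40·(n/2)^8 = (40/256)·n^8 ≤ c·f(n) holds with c = 40/256 ≈ 0.156 < 1. So this is Case 3: T(n) = Θ(f(n)) = Θ(n^8).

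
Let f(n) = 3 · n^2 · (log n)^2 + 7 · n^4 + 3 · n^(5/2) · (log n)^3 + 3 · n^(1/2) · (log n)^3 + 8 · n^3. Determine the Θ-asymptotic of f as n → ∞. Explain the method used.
f(n) ∈ Θ(n^4)

Compare the terms by growth order. For large n, n^a · (log n)^b dominates n^a' · (log n)^b' iff a > a', or (a = a' and b > b'). Ranking the 5 terms shows the dominant one is 7 · n^4. Hence f(n) ∈ Θ(n^4).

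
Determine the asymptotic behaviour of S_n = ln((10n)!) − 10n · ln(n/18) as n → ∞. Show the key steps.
S_n ~ 10n · (ln 180 − 1) + O(ln n)

Stirling: ln((10n)!) = 10n ln(10n) − 10n + O(ln n).
  S_n = 10n ln(10n) − 10n − 10n ln(n/18) + O(ln n)
      = 10n ln(10n) − 10n ln n + 10n ln 18 − 10n + O(ln n)
      = 10n ln 10 + 10n ln 18 − 10n + O(ln n)
      = 10n (ln 180 − 1) + O(ln n).
Numerically ln(180) − 1 ≈ 4.1930.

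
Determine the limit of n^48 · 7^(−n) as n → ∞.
lim = 0

Exponentials with base > 1 dominate every fixed polynomial: for any fixed c, n^c / 7^n → 0 as n → ∞ (e.g. by the ratio test, or by writing 7^n = e^(n ln 7) and noting e^(n ln 7) / n^c → ∞). Hence n^48 · 7^(−n) = n^48 / 7^n → 0.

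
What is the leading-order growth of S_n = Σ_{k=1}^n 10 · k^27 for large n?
S_n ~ 5 · n^28 / 14

By integral comparison (Euler-Maclaurin), Σ_{k=1}^n 10 · k^27 = 10 · ∫_0^n x^27 dx + O(n^27) = 10 · n^28/28 = 5 · n^28 / 14 + O(n^27). (Equivalently, Faulhaber's formula gives the same leading term.)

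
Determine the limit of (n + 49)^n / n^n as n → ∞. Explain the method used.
lim = e^49

Rewrite as (1 + 49/n)^(n). By the standard limit (1 + x/n)^n → e^x, we have (1 + 49/n)^n → e^49, and raising to the 1st power gives e^49.
More precisely, ln[(1 + 49/n)^(n)] = n · ln(1 + 49/n) = n · (49/n + O(1/n^2)) = 49 + O(1/n) → 49.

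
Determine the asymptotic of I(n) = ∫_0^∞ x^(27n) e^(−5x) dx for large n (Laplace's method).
I(n) ~ (sqrt(2π·27n) / 5) · (27n/(5e))^(27n)

Write the integrand as exp(27n ln x − 5x) and set f(x) = 27n ln x − 5x. Then f'(x) = 27n/x − 5 = 0 at x* = 27n/5, and f''(x*) = −27n/x*^2 = −5^2/(27n). Laplace's method (interior maximum) gives
  I(n) ~ e^(f(x*)) · sqrt(2π / |f''(x*)|)
        = exp(27n ln(27n/5) − 27n) · sqrt(2π · 27n / 5^2)
        = (27n/5)^(27n) e^(−27n) · sqrt(2π·27n) / 5
        = (sqrt(2π·27n) / 5) · (27n/(5e))^(27n).
This matches Γ(27n+1)/5^(27n+1) with Stirling applied to Γ.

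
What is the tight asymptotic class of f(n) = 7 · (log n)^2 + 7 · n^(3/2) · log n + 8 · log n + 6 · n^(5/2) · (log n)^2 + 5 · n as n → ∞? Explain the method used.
f(n) ∈ Θ(n^(5/2) · (log n)^2)

Compare the terms by growth order. For large n, n^a · (log n)^b dominates n^a' · (log n)^b' iff a > a', or (a = a' and b > b'). Ranking the 5 terms shows the dominant one is 6 · n^(5/2) · (log n)^2. Hence f(n) ∈ Θ(n^(5/2) · (log n)^2).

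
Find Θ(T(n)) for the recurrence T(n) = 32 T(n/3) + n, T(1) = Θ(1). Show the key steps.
T(n) = Θ(n^(log_3 32))

Master theorem: compare f(n) = n to n^(log_3 32) where log_3 32 ≈ 3.155. Since 1 < log_3 32, we have f(n) = O(n^(log_3 32 − ε)) for some ε > 0 — Case 1. Hence T(n) = Θ(n^(log_3 32)).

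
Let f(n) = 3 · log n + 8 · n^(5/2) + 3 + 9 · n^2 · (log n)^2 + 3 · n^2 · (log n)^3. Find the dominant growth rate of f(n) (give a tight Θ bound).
f(n) ∈ Θ(n^(5/2))

Compare the terms by growth order. For large n, n^a · (log n)^b dominates n^a' · (log n)^b' iff a > a', or (a = a' and b > b'). Ranking the 5 terms shows the dominant one is 8 · n^(5/2). Hence f(n) ∈ Θ(n^(5/2)).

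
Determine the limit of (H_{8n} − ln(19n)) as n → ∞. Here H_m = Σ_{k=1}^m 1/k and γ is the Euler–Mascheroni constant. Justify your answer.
lim = ln(8/19) + γ

By Euler-Maclaurin, H_m = ln m + γ + O(1/m). So
  H_{8n} − ln(19n) = ln(8n) + γ − ln(19n) + O(1/n)
                       = ln(8/19) + γ + O(1/n).
Hence the limit is ln(8/19) + γ.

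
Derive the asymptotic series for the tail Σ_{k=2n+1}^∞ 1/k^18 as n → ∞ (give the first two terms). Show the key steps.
Σ_{k>2n} 1/k^18 = 1/(17 · (2n)^17) − 1/(2 · (2n)^18) + O(1/(2n)^19)

Compare to the integral: ∫_{2n}^∞ x^(−18) dx = [−x^(−17)/17]_{2n}^∞ = 1/((18−1)·(2n)^17). The Euler-Maclaurin correction adds −f(2n)/2 = −1/(2·(2n)^18). Euler-Maclaurin then gives
  Σ_{k>2n} 1/k^18 = ∫_{2n}^∞ dx/x^18 − 1/(2·(2n)^18) + O(1/(2n)^19).
(Equivalently this is ζ(18) − Σ_{k≤2n} 1/k^18.)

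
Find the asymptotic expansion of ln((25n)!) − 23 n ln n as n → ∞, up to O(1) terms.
ln((25n)!) − 23 n ln n = 2 n ln n + 25(ln 25 − 1) n + (1/2) ln(2π·25n) + O(1/n)

Stirling: ln((25n)!) = 25n ln(25n) − 25n + (1/2) ln(2π·25n) + O(1/n).
Expand 25n ln(25n) = 25n (ln n + ln 25) = 25n ln n + 25n ln 25.
Subtract 23n ln n: leading term is (25 − 23) n ln n = 2 n ln n. The next term is 25n ln 25 − 25n = 25(ln 25 − 1) n. Then the (1/2) ln(2π·25n) correction.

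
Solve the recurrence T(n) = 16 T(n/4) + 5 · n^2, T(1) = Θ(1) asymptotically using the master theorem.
T(n) = Θ(n^2 log n)

log_4 16 = 2, and f(n) = 5 · n^2 = Θ(n^(log_4 16)). This is Case 2 of the master theorem: T(n) = Θ(f(n) · log n) = Θ(n^2 log n).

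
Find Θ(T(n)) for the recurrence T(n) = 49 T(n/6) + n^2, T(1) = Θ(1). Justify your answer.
T(n) = Θ(n^(log_6 49))

Master theorem: compare f(n) = n^2 to n^(log_6 49) where log_6 49 ≈ 2.172. Since 2 < log_6 49, we have f(n) = O(n^(log_6 49 − ε)) for some ε > 0 — Case 1. Hence T(n) = Θ(n^(log_6 49)).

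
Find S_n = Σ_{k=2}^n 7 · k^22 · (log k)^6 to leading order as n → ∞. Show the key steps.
S_n ~ 7 · n^23 · (log n)^6 / 23

By integral comparison, S_n = ∫_1^n 7 · x^22 · (log x)^6 dx + O(n^22 · (log n)^6). For the integral, the leading term of ∫_1^n x^22 (log x)^6 dx is n^23/23 · (log n)^6 (by repeated integration by parts; each step lowers the log-exponent and produces a relatively O(1/log n) correction). Hence S_n ~ 7 · n^23 · (log n)^6 / 23.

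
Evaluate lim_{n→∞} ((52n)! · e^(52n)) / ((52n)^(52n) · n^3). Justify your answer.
lim = 0

Stirling: (52n)! ~ sqrt(2π·52n) · (52n/e)^(52n). Hence
  (52n)! · e^(52n) / (52n)^(52n) ~ sqrt(2π·52n).
Dividing by n^3: sqrt(2π·52n) / n^3 = sqrt(2π·52) · n^((1−6)/2), so the expression behaves like sqrt(2π·52) · n^((1−6)/2) → 0.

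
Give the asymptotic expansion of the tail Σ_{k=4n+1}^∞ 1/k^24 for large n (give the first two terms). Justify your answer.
Σ_{k>4n} 1/k^24 = 1/(23 · (4n)^23) − 1/(2 · (4n)^24) + O(1/(4n)^25)

Compare to the integral: ∫_{4n}^∞ x^(−24) dx = [−x^(−23)/23]_{4n}^∞ = 1/((24−1)·(4n)^23). The Euler-Maclaurin correction adds −f(4n)/2 = −1/(2·(4n)^24). Euler-Maclaurin then gives
  Σ_{k>4n} 1/k^24 = ∫_{4n}^∞ dx/x^24 − 1/(2·(4n)^24) + O(1/(4n)^25).
(Equivalently this is ζ(24) − Σ_{k≤4n} 1/k^24.)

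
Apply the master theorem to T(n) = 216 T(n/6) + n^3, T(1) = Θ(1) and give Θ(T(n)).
T(n) = Θ(n^3 log n)

log_6 216 = 3, and f(n) = n^3 = Θ(n^(log_6 216)). This is Case 2 of the master theorem: T(n) = Θ(f(n) · log n) = Θ(n^3 log n).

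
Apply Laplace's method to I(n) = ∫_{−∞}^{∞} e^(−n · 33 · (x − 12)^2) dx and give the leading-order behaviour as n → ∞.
I(n) = sqrt(π/(33n))

Here φ(x) = 33 · (x − 12)^2 has its unique minimum at x* = 12 with φ(x*) = 0 and φ''(x*) = 66. Laplace's method gives
  I(n) ~ e^(−n φ(x*)) · sqrt(2π / (n · φ''(x*))) = sqrt(2π / (66n)) = sqrt(π/(33n)).
This is exact: substituting u = (x − 12)·sqrt(33n) gives I(n) = (1/sqrt(33n)) ∫_{−∞}^{∞} e^(−u^2) du = sqrt(π/(33n)).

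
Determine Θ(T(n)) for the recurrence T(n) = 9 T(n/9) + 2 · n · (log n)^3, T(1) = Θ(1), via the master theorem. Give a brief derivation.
T(n) = Θ(n · (log n)^4)

Here log_9 9 = 1 and f(n) = 2 · n · (log n)^3 = Θ(n^(log_9 9) · (log n)^3). This is the extended Case 2 of the master theorem (f matches the critical exponent up to log factors), giving T(n) = Θ(n^(log_9 9) · (log n)^(3+1)) = Θ(n · (log n)^4).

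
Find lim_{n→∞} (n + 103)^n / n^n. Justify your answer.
lim = e^103

Rewrite as (1 + 103/n)^(n). By the standard limit (1 + x/n)^n → e^x, we have (1 + 103/n)^n → e^103, and raising to the 1st power gives e^103.
More precisely, ln[(1 + 103/n)^(n)] = n · ln(1 + 103/n) = n · (103/n + O(1/n^2)) = 103 + O(1/n) → 103.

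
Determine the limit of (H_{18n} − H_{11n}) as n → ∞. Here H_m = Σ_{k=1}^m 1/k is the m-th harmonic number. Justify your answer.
lim = ln(18/11)

Euler-Maclaurin gives H_m = ln m + γ + 1/(2m) + O(1/m^2). The γ and O(1/m) terms cancel in the difference:
  H_{18n} − H_{11n} = ln(18n) − ln(11n) + O(1/n) = ln(18/11) + O(1/n).
Hence the limit is ln(18/11).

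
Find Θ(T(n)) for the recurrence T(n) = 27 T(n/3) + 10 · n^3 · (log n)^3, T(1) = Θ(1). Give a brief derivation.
T(n) = Θ(n^3 · (log n)^4)

Here log_3 27 = 3 and f(n) = 10 · n^3 · (log n)^3 = Θ(n^(log_3 27) · (log n)^3). This is the extended Case 2 of the master theorem (f matches the critical exponent up to log factors), giving T(n) = Θ(n^(log_3 27) · (log n)^(3+1)) = Θ(n^3 · (log n)^4).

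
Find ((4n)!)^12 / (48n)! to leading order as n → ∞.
((4n)!)^12/(48n)! ~ ((2π·4n)^(11/2) / sqrt(12)) · 12^(−12·4n)  →  0

Write N = 4n. Stirling: N! ~ sqrt(2π N)(N/e)^N and (12N)! ~ sqrt(2π·12N)·(12N/e)^(12N).
  (N!)^12/(12N)! ~ (2π N)^(12/2) (N/e)^(12N) / [sqrt(2π·12N) (12N/e)^(12N)]
     = (2π N)^(12/2) / sqrt(2π·12N) · (N/(12N))^(12N)
     = (2π N)^((12−1)/2) / sqrt(12) · 12^(−12N).
Since 12^12 > 1, the factor 12^(−12N) decays exponentially, so the ratio → 0. Substituting N = 4n gives the stated form.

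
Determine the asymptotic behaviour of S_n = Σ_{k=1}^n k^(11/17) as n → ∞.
S_n ~ (17/28) · n^(28/17)

Integral comparison: Σ_{k=1}^n k^(11/17) = ∫_0^n x^(11/17) dx + O(n^(11/17)). The integral is n^(1 + 11/17) / (1 + 11/17) = n^((11+17)/17) / ((11+17)/17) = (17/28) · n^(28/17).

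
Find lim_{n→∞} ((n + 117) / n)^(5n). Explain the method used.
lim = e^585

Rewrite as (1 + 117/n)^(5n). By the standard limit (1 + x/n)^n → e^x, we have (1 + 117/n)^n → e^117, and raising to the 5th power gives e^585.
More precisely, ln[(1 + 117/n)^(5n)] = 5n · ln(1 + 117/n) = 5n · (117/n + O(1/n^2)) = 585 + O(1/n) → 585.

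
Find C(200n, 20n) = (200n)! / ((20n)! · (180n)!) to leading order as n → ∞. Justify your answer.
C(200n, 20n) ~ (10000000000/387420489)^(20n) · sqrt(5/(9π·20n))

Write N = 20n. Apply Stirling to each factorial:
  (10N)! ~ sqrt(2π·10N) · (10N/e)^(10N),
  N! ~ sqrt(2π N) · (N/e)^N,
  (9N)! ~ sqrt(2π·9N) · (9N/e)^(9N).
The exponential factors combine to (10N)^(10N) / (N^N · (9N)^(9N)) = 10^(10N)/9^(9N) = (10^10/9^9)^N = (10000000000/387420489)^N.
The square-root prefactors combine to sqrt(2π·10N) / (sqrt(2π N)·sqrt(2π·9N)) = sqrt(10 / (2π·9·N)) = sqrt(5/(9π·20n)).
Substituting N = 20n: C(200n, 20n) ~ (10000000000/387420489)^(20n) · sqrt(5/(9π·20n)).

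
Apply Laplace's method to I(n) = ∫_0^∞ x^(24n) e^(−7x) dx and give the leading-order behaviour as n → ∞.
I(n) ~ (sqrt(2π·24n) / 7) · (24n/(7e))^(24n)

Write the integrand as exp(24n ln x − 7x) and set f(x) = 24n ln x − 7x. Then f'(x) = 24n/x − 7 = 0 at x* = 24n/7, and f''(x*) = −24n/x*^2 = −7^2/(24n). Laplace's method (interior maximum) gives
  I(n) ~ e^(f(x*)) · sqrt(2π / |f''(x*)|)
        = exp(24n ln(24n/7) − 24n) · sqrt(2π · 24n / 7^2)
        = (24n/7)^(24n) e^(−24n) · sqrt(2π·24n) / 7
        = (sqrt(2π·24n) / 7) · (24n/(7e))^(24n).
This matches Γ(24n+1)/7^(24n+1) with Stirling applied to Γ.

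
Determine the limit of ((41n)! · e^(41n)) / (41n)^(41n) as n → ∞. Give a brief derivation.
lim = ∞

Stirling: (41n)! ~ sqrt(2π·41n) · (41n/e)^(41n). Hence
  (41n)! · e^(41n) / (41n)^(41n) ~ sqrt(2π·41n) = sqrt(2π·41) · sqrt(n) → ∞.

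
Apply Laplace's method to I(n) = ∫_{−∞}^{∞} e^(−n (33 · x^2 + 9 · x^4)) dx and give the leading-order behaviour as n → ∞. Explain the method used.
I(n) ~ sqrt(π/(33n))

φ(x) = 33 · x^2 + 9 · x^4 has its unique global minimum at x* = 0 (since φ'(x) = 66x + 36x^3 = 0 only at x = 0 for real x with both coefficients positive, and φ → ∞ as |x| → ∞). At x* = 0, φ(0) = 0 and φ''(0) = 66. Laplace's method then gives
  I(n) ~ sqrt(2π / (n · φ''(0))) · e^(−n φ(0)) = sqrt(2π / (66n)) = sqrt(π/(33n)).
The 9 · x^4 term contributes only at subleading order (an O(1/n) relative correction).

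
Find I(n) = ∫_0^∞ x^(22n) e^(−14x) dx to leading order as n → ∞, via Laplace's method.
I(n) ~ (sqrt(2π·22n) / 14) · (22n/(14e))^(22n)

Write the integrand as exp(22n ln x − 14x) and set f(x) = 22n ln x − 14x. Then f'(x) = 22n/x − 14 = 0 at x* = 22n/14, and f''(x*) = −22n/x*^2 = −14^2/(22n). Laplace's method (interior maximum) gives
  I(n) ~ e^(f(x*)) · sqrt(2π / |f''(x*)|)
        = exp(22n ln(22n/14) − 22n) · sqrt(2π · 22n / 14^2)
        = (22n/14)^(22n) e^(−22n) · sqrt(2π·22n) / 14
        = (sqrt(2π·22n) / 14) · (22n/(14e))^(22n).
This matches Γ(22n+1)/14^(22n+1) with Stirling applied to Γ.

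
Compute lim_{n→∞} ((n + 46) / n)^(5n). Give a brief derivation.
lim = e^230

Rewrite as (1 + 46/n)^(5n). By the standard limit (1 + x/n)^n → e^x, we have (1 + 46/n)^n → e^46, and raising to the 5th power gives e^230.
More precisely, ln[(1 + 46/n)^(5n)] = 5n · ln(1 + 46/n) = 5n · (46/n + O(1/n^2)) = 230 + O(1/n) → 230.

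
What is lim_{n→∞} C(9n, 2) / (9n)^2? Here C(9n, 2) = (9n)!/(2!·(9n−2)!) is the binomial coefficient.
lim = 1/2! = 1/2

With N = 9n → ∞: C(N, 2) / N^2 = [N(N−1)…(N−1)] / (2! · N^2) = (1/2!) · 1 · (1 − 1/(9n)). Each factor → 1 as N → ∞, so the limit is 1/2! = 1/2.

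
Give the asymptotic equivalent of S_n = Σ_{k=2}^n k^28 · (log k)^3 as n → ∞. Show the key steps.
S_n ~ n^29 · (log n)^3 / 29

By integral comparison, S_n = ∫_1^n x^28 · (log x)^3 dx + O(n^28 · (log n)^3). For the integral, the leading term of ∫_1^n x^28 (log x)^3 dx is n^29/29 · (log n)^3 (by repeated integration by parts; each step lowers the log-exponent and produces a relatively O(1/log n) correction). Hence S_n ~ n^29 · (log n)^3 / 29.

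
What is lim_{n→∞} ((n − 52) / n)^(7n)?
lim = e^(−364)

Rewrite as (1 − 52/n)^(7n). By the standard limit (1 + x/n)^n → e^x, we have (1 − 52/n)^n → e^(−52), and raising to the 7th power gives e^(−364).
More precisely, ln[(1 − 52/n)^(7n)] = 7n · ln(1 − 52/n) = 7n · (-52/n + O(1/n^2)) = -364 + O(1/n) → -364.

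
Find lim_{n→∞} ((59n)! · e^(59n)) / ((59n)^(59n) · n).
lim = 0

Stirling: (59n)! ~ sqrt(2π·59n) · (59n/e)^(59n). Hence
  (59n)! · e^(59n) / (59n)^(59n) ~ sqrt(2π·59n).
Dividing by n: sqrt(2π·59n) / n = sqrt(2π·59) · n^((1−2)/2), so the expression behaves like sqrt(2π·59) · n^((1−2)/2) → 0.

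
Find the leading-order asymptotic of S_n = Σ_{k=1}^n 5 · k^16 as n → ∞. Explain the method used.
S_n ~ 5 · n^17 / 17

By integral comparison (Euler-Maclaurin), Σ_{k=1}^n 5 · k^16 = 5 · ∫_0^n x^16 dx + O(n^16) = 5 · n^17/17 + O(n^16). (Equivalently, Faulhaber's formula gives the same leading term.)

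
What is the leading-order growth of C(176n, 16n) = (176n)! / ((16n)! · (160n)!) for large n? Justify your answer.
C(176n, 16n) ~ (285311670611/10000000000)^(16n) · sqrt(11/(20π·16n))

Write N = 16n. Apply Stirling to each factorial:
  (11N)! ~ sqrt(2π·11N) · (11N/e)^(11N),
  N! ~ sqrt(2π N) · (N/e)^N,
  (10N)! ~ sqrt(2π·10N) · (10N/e)^(10N).
The exponential factors combine to (11N)^(11N) / (N^N · (10N)^(10N)) = 11^(11N)/10^(10N) = (11^11/10^10)^N = (285311670611/10000000000)^N.
The square-root prefactors combine to sqrt(2π·11N) / (sqrt(2π N)·sqrt(2π·10N)) = sqrt(11 / (2π·10·N)) = sqrt(11/(20π·16n)).
Substituting N = 16n: C(176n, 16n) ~ (285311670611/10000000000)^(16n) · sqrt(11/(20π·16n)).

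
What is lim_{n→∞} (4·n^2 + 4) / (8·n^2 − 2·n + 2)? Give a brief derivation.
lim = 4/8 = 1/2

For large n the leading n^2 terms dominate both numerator and denominator. Dividing top and bottom by n^2, every other term tends to 0, leaving 4/8 = 1/2.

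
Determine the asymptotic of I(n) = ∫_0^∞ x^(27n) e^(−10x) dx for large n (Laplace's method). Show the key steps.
I(n) ~ (sqrt(2π·27n) / 10) · (27n/(10e))^(27n)

Write the integrand as exp(27n ln x − 10x) and set f(x) = 27n ln x − 10x. Then f'(x) = 27n/x − 10 = 0 at x* = 27n/10, and f''(x*) = −27n/x*^2 = −10^2/(27n). Laplace's method (interior maximum) gives
  I(n) ~ e^(f(x*)) · sqrt(2π / |f''(x*)|)
        = exp(27n ln(27n/10) − 27n) · sqrt(2π · 27n / 10^2)
        = (27n/10)^(27n) e^(−27n) · sqrt(2π·27n) / 10
        = (sqrt(2π·27n) / 10) · (27n/(10e))^(27n).
This matches Γ(27n+1)/10^(27n+1) with Stirling applied to Γ.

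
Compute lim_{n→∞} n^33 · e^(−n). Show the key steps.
lim = 0

Exponentials with base > 1 dominate every fixed polynomial: for any fixed c, n^c / e^n → 0 as n → ∞ (e.g. by the ratio test, or since e^n grows faster than any power of n). Hence n^33 · e^(−n) = n^33 / e^n → 0.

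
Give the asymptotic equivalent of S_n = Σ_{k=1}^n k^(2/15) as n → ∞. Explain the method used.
S_n ~ (15/17) · n^(17/15)

Integral comparison: Σ_{k=1}^n k^(2/15) = ∫_0^n x^(2/15) dx + O(n^(2/15)). The integral is n^(1 + 2/15) / (1 + 2/15) = n^((2+15)/15) / ((2+15)/15) = (15/17) · n^(17/15).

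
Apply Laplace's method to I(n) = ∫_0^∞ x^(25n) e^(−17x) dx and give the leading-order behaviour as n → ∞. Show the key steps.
I(n) ~ (sqrt(2π·25n) / 17) · (25n/(17e))^(25n)

Write the integrand as exp(25n ln x − 17x) and set f(x) = 25n ln x − 17x. Then f'(x) = 25n/x − 17 = 0 at x* = 25n/17, and f''(x*) = −25n/x*^2 = −17^2/(25n). Laplace's method (interior maximum) gives
  I(n) ~ e^(f(x*)) · sqrt(2π / |f''(x*)|)
        = exp(25n ln(25n/17) − 25n) · sqrt(2π · 25n / 17^2)
        = (25n/17)^(25n) e^(−25n) · sqrt(2π·25n) / 17
        = (sqrt(2π·25n) / 17) · (25n/(17e))^(25n).
This matches Γ(25n+1)/17^(25n+1) with Stirling applied to Γ.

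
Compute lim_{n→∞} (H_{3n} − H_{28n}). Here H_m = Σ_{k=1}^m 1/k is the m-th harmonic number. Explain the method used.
lim = ln(3/28)

Euler-Maclaurin gives H_m = ln m + γ + 1/(2m) + O(1/m^2). The γ and O(1/m) terms cancel in the difference:
  H_{3n} − H_{28n} = ln(3n) − ln(28n) + O(1/n) = ln(3/28) + O(1/n).
Hence the limit is ln(3/28).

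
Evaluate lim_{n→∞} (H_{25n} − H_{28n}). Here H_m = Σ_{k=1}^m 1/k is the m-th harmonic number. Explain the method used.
lim = ln(25/28)

Euler-Maclaurin gives H_m = ln m + γ + 1/(2m) + O(1/m^2). The γ and O(1/m) terms cancel in the difference:
  H_{25n} − H_{28n} = ln(25n) − ln(28n) + O(1/n) = ln(25/28) + O(1/n).
Hence the limit is ln(25/28).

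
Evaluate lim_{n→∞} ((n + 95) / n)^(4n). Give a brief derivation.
lim = e^380

Rewrite as (1 + 95/n)^(4n). By the standard limit (1 + x/n)^n → e^x, we have (1 + 95/n)^n → e^95, and raising to the 4th power gives e^380.
More precisely, ln[(1 + 95/n)^(4n)] = 4n · ln(1 + 95/n) = 4n · (95/n + O(1/n^2)) = 380 + O(1/n) → 380.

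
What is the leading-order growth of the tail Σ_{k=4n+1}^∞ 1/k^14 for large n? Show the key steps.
Σ_{k>4n} 1/k^14 ~ 1/(13 · (4n)^13)

Compare to the integral: ∫_{4n}^∞ x^(−14) dx = [−x^(−13)/13]_{4n}^∞ = 1/((14−1)·(4n)^13). Euler-Maclaurin then gives
  Σ_{k>4n} 1/k^14 = ∫_{4n}^∞ dx/x^14 − 1/(2·(4n)^14) + O(1/(4n)^15).
(Equivalently this is ζ(14) − Σ_{k≤4n} 1/k^14.)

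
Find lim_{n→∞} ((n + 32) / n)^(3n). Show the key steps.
lim = e^96

Rewrite as (1 + 32/n)^(3n). By the standard limit (1 + x/n)^n → e^x, we have (1 + 32/n)^n → e^32, and raising to the 3rd power gives e^96.
More precisely, ln[(1 + 32/n)^(3n)] = 3n · ln(1 + 32/n) = 3n · (32/n + O(1/n^2)) = 96 + O(1/n) → 96.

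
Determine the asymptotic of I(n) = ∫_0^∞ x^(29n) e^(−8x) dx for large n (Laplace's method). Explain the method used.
I(n) ~ (sqrt(2π·29n) / 8) · (29n/(8e))^(29n)

Write the integrand as exp(29n ln x − 8x) and set f(x) = 29n ln x − 8x. Then f'(x) = 29n/x − 8 = 0 at x* = 29n/8, and f''(x*) = −29n/x*^2 = −8^2/(29n). Laplace's method (interior maximum) gives
  I(n) ~ e^(f(x*)) · sqrt(2π / |f''(x*)|)
        = exp(29n ln(29n/8) − 29n) · sqrt(2π · 29n / 8^2)
        = (29n/8)^(29n) e^(−29n) · sqrt(2π·29n) / 8
        = (sqrt(2π·29n) / 8) · (29n/(8e))^(29n).
This matches Γ(29n+1)/8^(29n+1) with Stirling applied to Γ.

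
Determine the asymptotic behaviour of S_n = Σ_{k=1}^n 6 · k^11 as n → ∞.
S_n ~ n^12 / 2

By integral comparison (Euler-Maclaurin), Σ_{k=1}^n 6 · k^11 = 6 · ∫_0^n x^11 dx + O(n^11) = 6 · n^12/12 = n^12 / 2 + O(n^11). (Equivalently, Faulhaber's formula gives the same leading term.)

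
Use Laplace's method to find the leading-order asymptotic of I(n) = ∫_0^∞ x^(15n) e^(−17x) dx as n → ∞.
I(n) ~ (sqrt(2π·15n) / 17) · (15n/(17e))^(15n)

Write the integrand as exp(15n ln x − 17x) and set f(x) = 15n ln x − 17x. Then f'(x) = 15n/x − 17 = 0 at x* = 15n/17, and f''(x*) = −15n/x*^2 = −17^2/(15n). Laplace's method (interior maximum) gives
  I(n) ~ e^(f(x*)) · sqrt(2π / |f''(x*)|)
        = exp(15n ln(15n/17) − 15n) · sqrt(2π · 15n / 17^2)
        = (15n/17)^(15n) e^(−15n) · sqrt(2π·15n) / 17
        = (sqrt(2π·15n) / 17) · (15n/(17e))^(15n).
This matches Γ(15n+1)/17^(15n+1) with Stirling applied to Γ.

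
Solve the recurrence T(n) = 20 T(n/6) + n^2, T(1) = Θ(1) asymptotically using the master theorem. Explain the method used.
T(n) = Θ(n^2)

log_6 20 ≈ 1.672. f(n) = n^2 dominates n^(log_6 20) since 2 > 1.672, and the regularity condition a·f(n/b) = 20·(n/6)^2 = (20/36)·n^2 ≤ c·f(n) holds with c = 20/36 ≈ 0.556 < 1. So this is Case 3: T(n) = Θ(f(n)) = Θ(n^2).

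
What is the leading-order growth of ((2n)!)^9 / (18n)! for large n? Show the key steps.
((2n)!)^9/(18n)! ~ ((2π·2n)^(8/2) / 3) · 9^(−9·2n)  →  0

Write N = 2n. Stirling: N! ~ sqrt(2π N)(N/e)^N and (9N)! ~ sqrt(2π·9N)·(9N/e)^(9N).
  (N!)^9/(9N)! ~ (2π N)^(9/2) (N/e)^(9N) / [sqrt(2π·9N) (9N/e)^(9N)]
     = (2π N)^(9/2) / sqrt(2π·9N) · (N/(9N))^(9N)
     = (2π N)^((9−1)/2) / 3 · 9^(−9N).
Since 9^9 > 1, the factor 9^(−9N) decays exponentially, so the ratio → 0. Substituting N = 2n gives the stated form.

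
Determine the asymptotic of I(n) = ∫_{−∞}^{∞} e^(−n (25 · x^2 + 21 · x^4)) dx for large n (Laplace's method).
I(n) ~ sqrt(π/(25n))

φ(x) = 25 · x^2 + 21 · x^4 has its unique global minimum at x* = 0 (since φ'(x) = 50x + 84x^3 = 0 only at x = 0 for real x with both coefficients positive, and φ → ∞ as |x| → ∞). At x* = 0, φ(0) = 0 and φ''(0) = 50. Laplace's method then gives
  I(n) ~ sqrt(2π / (n · φ''(0))) · e^(−n φ(0)) = sqrt(2π / (50n)) = sqrt(π/(25n)).
The 21 · x^4 term contributes only at subleading order (an O(1/n) relative correction).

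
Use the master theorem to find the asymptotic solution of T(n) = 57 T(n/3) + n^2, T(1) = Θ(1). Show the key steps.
T(n) = Θ(n^(log_3 57))

Master theorem: compare f(n) = n^2 to n^(log_3 57) where log_3 57 ≈ 3.680. Since 2 < log_3 57, we have f(n) = O(n^(log_3 57 − ε)) for some ε > 0 — Case 1. Hence T(n) = Θ(n^(log_3 57)).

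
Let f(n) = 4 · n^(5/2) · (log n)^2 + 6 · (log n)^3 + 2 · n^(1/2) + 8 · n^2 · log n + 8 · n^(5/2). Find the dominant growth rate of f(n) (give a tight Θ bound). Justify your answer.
f(n) ∈ Θ(n^(5/2) · (log n)^2)

Compare the terms by growth order. For large n, n^a · (log n)^b dominates n^a' · (log n)^b' iff a > a', or (a = a' and b > b'). Ranking the 5 terms shows the dominant one is 4 · n^(5/2) · (log n)^2. Hence f(n) ∈ Θ(n^(5/2) · (log n)^2).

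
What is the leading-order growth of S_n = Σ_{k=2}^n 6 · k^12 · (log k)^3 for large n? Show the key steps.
S_n ~ 6 · n^13 · (log n)^3 / 13

By integral comparison, S_n = ∫_1^n 6 · x^12 · (log x)^3 dx + O(n^12 · (log n)^3). For the integral, the leading term of ∫_1^n x^12 (log x)^3 dx is n^13/13 · (log n)^3 (by repeated integration by parts; each step lowers the log-exponent and produces a relatively O(1/log n) correction). Hence S_n ~ 6 · n^13 · (log n)^3 / 13.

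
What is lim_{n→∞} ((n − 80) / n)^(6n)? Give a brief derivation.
lim = e^(−480)

Rewrite as (1 − 80/n)^(6n). By the standard limit (1 + x/n)^n → e^x, we have (1 − 80/n)^n → e^(−80), and raising to the 6th power gives e^(−480).
More precisely, ln[(1 − 80/n)^(6n)] = 6n · ln(1 − 80/n) = 6n · (-80/n + O(1/n^2)) = -480 + O(1/n) → -480.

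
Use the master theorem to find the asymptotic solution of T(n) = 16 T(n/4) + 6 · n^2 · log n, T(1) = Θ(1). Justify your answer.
T(n) = Θ(n^2 · (log n)^2)

Here log_4 16 = 2 and f(n) = 6 · n^2 · log n = Θ(n^(log_4 16) · (log n)^1). This is the extended Case 2 of the master theorem (f matches the critical exponent up to log factors), giving T(n) = Θ(n^(log_4 16) · (log n)^(1+1)) = Θ(n^2 · (log n)^2).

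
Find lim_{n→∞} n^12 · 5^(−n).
lim = 0

Exponentials with base > 1 dominate every fixed polynomial: for any fixed c, n^c / 5^n → 0 as n → ∞ (e.g. by the ratio test, or by writing 5^n = e^(n ln 5) and noting e^(n ln 5) / n^c → ∞). Hence n^12 · 5^(−n) = n^12 / 5^n → 0.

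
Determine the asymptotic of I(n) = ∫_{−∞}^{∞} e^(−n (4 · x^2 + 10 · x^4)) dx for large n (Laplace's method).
I(n) ~ sqrt(π/(4n))

φ(x) = 4 · x^2 + 10 · x^4 has its unique global minimum at x* = 0 (since φ'(x) = 8x + 40x^3 = 0 only at x = 0 for real x with both coefficients positive, and φ → ∞ as |x| → ∞). At x* = 0, φ(0) = 0 and φ''(0) = 8. Laplace's method then gives
  I(n) ~ sqrt(2π / (n · φ''(0))) · e^(−n φ(0)) = sqrt(2π / (8n)) = sqrt(π/(4n)).
The 10 · x^4 term contributes only at subleading order (an O(1/n) relative correction).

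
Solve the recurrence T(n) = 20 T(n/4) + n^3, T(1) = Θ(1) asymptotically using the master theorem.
T(n) = Θ(n^3)

log_4 20 ≈ 2.161. f(n) = n^3 dominates n^(log_4 20) since 3 > 2.161, and the regularity condition a·f(n/b) = 20·(n/4)^3 = (20/64)·n^3 ≤ c·f(n) holds with c = 20/64 ≈ 0.312 < 1. So this is Case 3: T(n) = Θ(f(n)) = Θ(n^3).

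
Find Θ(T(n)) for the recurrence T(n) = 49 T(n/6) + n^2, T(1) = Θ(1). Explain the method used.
T(n) = Θ(n^(log_6 49))

Master theorem: compare f(n) = n^2 to n^(log_6 49) where log_6 49 ≈ 2.172. Since 2 < log_6 49, we have f(n) = O(n^(log_6 49 − ε)) for some ε > 0 — Case 1. Hence T(n) = Θ(n^(log_6 49)).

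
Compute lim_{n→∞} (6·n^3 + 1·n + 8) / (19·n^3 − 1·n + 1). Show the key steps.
lim = 6/19

For large n the leading n^3 terms dominate both numerator and denominator. Dividing top and bottom by n^3, every other term tends to 0, leaving 6/19.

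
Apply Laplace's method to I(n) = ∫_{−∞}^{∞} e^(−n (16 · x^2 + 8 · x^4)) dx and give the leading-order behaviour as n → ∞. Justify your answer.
I(n) ~ sqrt(π/(16n))

φ(x) = 16 · x^2 + 8 · x^4 has its unique global minimum at x* = 0 (since φ'(x) = 32x + 32x^3 = 0 only at x = 0 for real x with both coefficients positive, and φ → ∞ as |x| → ∞). At x* = 0, φ(0) = 0 and φ''(0) = 32. Laplace's method then gives
  I(n) ~ sqrt(2π / (n · φ''(0))) · e^(−n φ(0)) = sqrt(2π / (32n)) = sqrt(π/(16n)).
The 8 · x^4 term contributes only at subleading order (an O(1/n) relative correction).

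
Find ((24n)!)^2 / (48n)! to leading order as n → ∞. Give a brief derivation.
((24n)!)^2/(48n)! ~ ((2π·24n)^(1/2) / sqrt(2)) · 2^(−2·24n)  →  0

Write N = 24n. Stirling: N! ~ sqrt(2π N)(N/e)^N and (2N)! ~ sqrt(2π·2N)·(2N/e)^(2N).
  (N!)^2/(2N)! ~ (2π N)^(2/2) (N/e)^(2N) / [sqrt(2π·2N) (2N/e)^(2N)]
     = (2π N)^(2/2) / sqrt(2π·2N) · (N/(2N))^(2N)
     = (2π N)^((2−1)/2) / sqrt(2) · 2^(−2N).
Since 2^2 > 1, the factor 2^(−2N) decays exponentially, so the ratio → 0. Substituting N = 24n gives the stated form.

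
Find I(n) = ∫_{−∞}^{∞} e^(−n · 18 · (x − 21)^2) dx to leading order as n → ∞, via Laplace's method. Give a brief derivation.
I(n) = sqrt(π/(18n))

Here φ(x) = 18 · (x − 21)^2 has its unique minimum at x* = 21 with φ(x*) = 0 and φ''(x*) = 36. Laplace's method gives
  I(n) ~ e^(−n φ(x*)) · sqrt(2π / (n · φ''(x*))) = sqrt(2π / (36n)) = sqrt(π/(18n)).
This is exact: substituting u = (x − 21)·sqrt(18n) gives I(n) = (1/sqrt(18n)) ∫_{−∞}^{∞} e^(−u^2) du = sqrt(π/(18n)).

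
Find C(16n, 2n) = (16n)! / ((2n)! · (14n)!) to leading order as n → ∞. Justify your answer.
C(16n, 2n) ~ (16777216/823543)^(2n) · sqrt(4/(7π·2n))

Write N = 2n. Apply Stirling to each factorial:
  (8N)! ~ sqrt(2π·8N) · (8N/e)^(8N),
  N! ~ sqrt(2π N) · (N/e)^N,
  (7N)! ~ sqrt(2π·7N) · (7N/e)^(7N).
The exponential factors combine to (8N)^(8N) / (N^N · (7N)^(7N)) = 8^(8N)/7^(7N) = (8^8/7^7)^N = (16777216/823543)^N.
The square-root prefactors combine to sqrt(2π·8N) / (sqrt(2π N)·sqrt(2π·7N)) = sqrt(8 / (2π·7·N)) = sqrt(4/(7π·2n)).
Substituting N = 2n: C(16n, 2n) ~ (16777216/823543)^(2n) · sqrt(4/(7π·2n)).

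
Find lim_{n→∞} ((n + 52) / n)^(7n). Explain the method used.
lim = e^364

Rewrite as (1 + 52/n)^(7n). By the standard limit (1 + x/n)^n → e^x, we have (1 + 52/n)^n → e^52, and raising to the 7th power gives e^364.
More precisely, ln[(1 + 52/n)^(7n)] = 7n · ln(1 + 52/n) = 7n · (52/n + O(1/n^2)) = 364 + O(1/n) → 364.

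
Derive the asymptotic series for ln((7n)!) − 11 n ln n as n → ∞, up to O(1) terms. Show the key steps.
ln((7n)!) − 11 n ln n = −4 n ln n + 7(ln 7 − 1) n + (1/2) ln(2π·7n) + O(1/n)

Stirling: ln((7n)!) = 7n ln(7n) − 7n + (1/2) ln(2π·7n) + O(1/n).
Expand 7n ln(7n) = 7n (ln n + ln 7) = 7n ln n + 7n ln 7.
Subtract 11n ln n: leading term is (7 − 11) n ln n = −4 n ln n. The next term is 7n ln 7 − 7n = 7(ln 7 − 1) n. Then the (1/2) ln(2π·7n) correction.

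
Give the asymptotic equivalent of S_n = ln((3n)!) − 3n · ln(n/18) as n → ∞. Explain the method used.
S_n ~ 3n · (ln 54 − 1) + O(ln n)

Stirling: ln((3n)!) = 3n ln(3n) − 3n + O(ln n).
  S_n = 3n ln(3n) − 3n − 3n ln(n/18) + O(ln n)
      = 3n ln(3n) − 3n ln n + 3n ln 18 − 3n + O(ln n)
      = 3n ln 3 + 3n ln 18 − 3n + O(ln n)
      = 3n (ln 54 − 1) + O(ln n).
Numerically ln(54) − 1 ≈ 2.9890.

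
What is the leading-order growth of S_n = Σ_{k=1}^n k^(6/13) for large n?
S_n ~ (13/19) · n^(19/13)

Integral comparison: Σ_{k=1}^n k^(6/13) = ∫_0^n x^(6/13) dx + O(n^(6/13)). The integral is n^(1 + 6/13) / (1 + 6/13) = n^((6+13)/13) / ((6+13)/13) = (13/19) · n^(19/13).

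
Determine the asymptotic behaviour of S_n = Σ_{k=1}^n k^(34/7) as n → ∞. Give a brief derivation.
S_n ~ (7/41) · n^(41/7)

Integral comparison: Σ_{k=1}^n k^(34/7) = ∫_0^n x^(34/7) dx + O(n^(34/7)). The integral is n^(1 + 34/7) / (1 + 34/7) = n^((34+7)/7) / ((34+7)/7) = (7/41) · n^(41/7).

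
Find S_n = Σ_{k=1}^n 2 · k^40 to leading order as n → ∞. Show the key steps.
S_n ~ 2 · n^41 / 41

By integral comparison (Euler-Maclaurin), Σ_{k=1}^n 2 · k^40 = 2 · ∫_0^n x^40 dx + O(n^40) = 2 · n^41/41 + O(n^40). (Equivalently, Faulhaber's formula gives the same leading term.)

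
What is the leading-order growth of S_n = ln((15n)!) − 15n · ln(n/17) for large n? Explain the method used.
S_n ~ 15n · (ln 255 − 1) + O(ln n)

Stirling: ln((15n)!) = 15n ln(15n) − 15n + O(ln n).
  S_n = 15n ln(15n) − 15n − 15n ln(n/17) + O(ln n)
      = 15n ln(15n) − 15n ln n + 15n ln 17 − 15n + O(ln n)
      = 15n ln 15 + 15n ln 17 − 15n + O(ln n)
      = 15n (ln 255 − 1) + O(ln n).
Numerically ln(255) − 1 ≈ 4.5413.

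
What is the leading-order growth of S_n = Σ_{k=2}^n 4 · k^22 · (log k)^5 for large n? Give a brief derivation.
S_n ~ 4 · n^23 · (log n)^5 / 23

By integral comparison, S_n = ∫_1^n 4 · x^22 · (log x)^5 dx + O(n^22 · (log n)^5). For the integral, the leading term of ∫_1^n x^22 (log x)^5 dx is n^23/23 · (log n)^5 (by repeated integration by parts; each step lowers the log-exponent and produces a relatively O(1/log n) correction). Hence S_n ~ 4 · n^23 · (log n)^5 / 23.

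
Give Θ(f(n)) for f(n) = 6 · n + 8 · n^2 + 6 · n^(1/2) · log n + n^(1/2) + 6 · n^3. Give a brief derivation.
f(n) ∈ Θ(n^3)

Compare the terms by growth order. For large n, n^a · (log n)^b dominates n^a' · (log n)^b' iff a > a', or (a = a' and b > b'). Ranking the 5 terms shows the dominant one is 6 · n^3. Hence f(n) ∈ Θ(n^3).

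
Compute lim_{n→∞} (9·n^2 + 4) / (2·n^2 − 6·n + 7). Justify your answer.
lim = 9/2

For large n the leading n^2 terms dominate both numerator and denominator. Dividing top and bottom by n^2, every other term tends to 0, leaving 9/2.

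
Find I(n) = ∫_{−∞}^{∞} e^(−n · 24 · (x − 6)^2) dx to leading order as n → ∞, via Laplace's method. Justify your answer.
I(n) = sqrt(π/(24n))

Here φ(x) = 24 · (x − 6)^2 has its unique minimum at x* = 6 with φ(x*) = 0 and φ''(x*) = 48. Laplace's method gives
  I(n) ~ e^(−n φ(x*)) · sqrt(2π / (n · φ''(x*))) = sqrt(2π / (48n)) = sqrt(π/(24n)).
This is exact: substituting u = (x − 6)·sqrt(24n) gives I(n) = (1/sqrt(24n)) ∫_{−∞}^{∞} e^(−u^2) du = sqrt(π/(24n)).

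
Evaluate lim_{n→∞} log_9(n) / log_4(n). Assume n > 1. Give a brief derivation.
lim = ln(4) / ln(9) = log_9(4)

Change of base: log_9(n) = ln n / ln 9 and log_4(n) = ln n / ln 4. The ratio is (ln n / ln 9) · (ln 4 / ln n) = ln 4 / ln 9, a constant independent of n. So the limit is ln 4 / ln 9 = log_9(4).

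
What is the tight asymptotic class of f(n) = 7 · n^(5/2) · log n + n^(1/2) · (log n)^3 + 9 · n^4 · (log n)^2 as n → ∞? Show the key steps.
f(n) ∈ Θ(n^4 · (log n)^2)

Compare the terms by growth order. For large n, n^a · (log n)^b dominates n^a' · (log n)^b' iff a > a', or (a = a' and b > b'). Ranking the 3 terms shows the dominant one is 9 · n^4 · (log n)^2. Hence f(n) ∈ Θ(n^4 · (log n)^2).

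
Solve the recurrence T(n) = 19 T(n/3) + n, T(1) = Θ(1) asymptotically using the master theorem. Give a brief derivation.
T(n) = Θ(n^(log_3 19))

Master theorem: compare f(n) = n to n^(log_3 19) where log_3 19 ≈ 2.680. Since 1 < log_3 19, we have f(n) = O(n^(log_3 19 − ε)) for some ε > 0 — Case 1. Hence T(n) = Θ(n^(log_3 19)).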